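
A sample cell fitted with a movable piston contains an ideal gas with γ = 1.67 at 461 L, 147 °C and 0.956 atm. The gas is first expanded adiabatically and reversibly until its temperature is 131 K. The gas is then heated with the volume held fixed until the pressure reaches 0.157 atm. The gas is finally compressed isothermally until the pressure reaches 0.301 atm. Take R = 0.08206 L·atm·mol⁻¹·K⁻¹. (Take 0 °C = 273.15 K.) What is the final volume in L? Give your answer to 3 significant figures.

V₄ ≈ 1.37e+03 L

Convert: T₁ = 420.1 K.
Adiabatic (γ = 1.67), T V^(γ−1) and P V^γ constant: P₂ = P₁·(T₂/T₁)^(γ/(γ−1)) = 0.05235 atm; V₂ = V₁·(T₁/T₂)^(1/(γ−1)) = 2625 L.
Isochoric, so P/T is constant: V₃ = V₂; T₃ = T₂·(P₃/P₂) = 392.9 K.
Isothermal, so P V is constant: T₄ = T₃; V₄ = V₃·(P₃/P₄) = 1369 L.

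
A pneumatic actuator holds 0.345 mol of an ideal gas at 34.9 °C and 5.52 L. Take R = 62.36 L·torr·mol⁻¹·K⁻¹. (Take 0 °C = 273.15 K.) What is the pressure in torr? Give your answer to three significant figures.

Convert: T = 308.05 K.
PV = nRT ⇒ P = nRT/V = (0.345 × 62.36 × 308.05) / 5.52

P ≈ 1.20e+03 torr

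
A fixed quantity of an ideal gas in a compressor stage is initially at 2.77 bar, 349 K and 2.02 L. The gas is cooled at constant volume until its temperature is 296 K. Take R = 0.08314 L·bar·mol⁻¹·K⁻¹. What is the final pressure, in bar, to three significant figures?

Isochoric, so P/T is constant: V₂ = V₁; P₂ = P₁·(T₂/T₁) = 2.349 bar.

P₂ ≈ 2.35 bar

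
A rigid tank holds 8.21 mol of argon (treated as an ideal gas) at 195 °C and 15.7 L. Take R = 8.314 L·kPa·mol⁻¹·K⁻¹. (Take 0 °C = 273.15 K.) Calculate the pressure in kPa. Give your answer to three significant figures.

P ≈ 2.04e+03 kPa

Convert: T = 468.15 K.
PV = nRT ⇒ P = nRT/V = (8.21 × 8.314 × 468.15) / 15.7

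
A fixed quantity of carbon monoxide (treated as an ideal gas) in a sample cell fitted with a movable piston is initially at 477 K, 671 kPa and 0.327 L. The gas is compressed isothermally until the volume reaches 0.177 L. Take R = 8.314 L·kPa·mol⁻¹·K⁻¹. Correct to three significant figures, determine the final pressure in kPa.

T constant ⇒ Boyle's law P V = const: T₂ = T₁; P₂ = P₁·(V₁/V₂) = 1240 kPa.

P₂ ≈ 1.24e+03 kPa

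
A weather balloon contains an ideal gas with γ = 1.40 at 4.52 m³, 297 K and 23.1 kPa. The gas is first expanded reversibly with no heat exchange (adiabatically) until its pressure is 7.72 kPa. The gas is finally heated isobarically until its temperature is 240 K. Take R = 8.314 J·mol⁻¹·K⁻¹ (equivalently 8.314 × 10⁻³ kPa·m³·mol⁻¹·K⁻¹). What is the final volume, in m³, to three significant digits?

V₃ ≈ 10.9 m³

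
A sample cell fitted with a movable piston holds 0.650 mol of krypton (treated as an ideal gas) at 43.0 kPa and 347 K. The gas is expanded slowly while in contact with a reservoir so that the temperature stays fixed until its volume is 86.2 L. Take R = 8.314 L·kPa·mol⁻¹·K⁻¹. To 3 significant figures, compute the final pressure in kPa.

From PV = nRT: V₁ = nRT₁/P₁ = 43.61 L.
T constant ⇒ Boyle's law P V = const: T₂ = T₁; P₂ = P₁·(V₁/V₂) = 21.75 kPa.

P₂ ≈ 21.8 kPa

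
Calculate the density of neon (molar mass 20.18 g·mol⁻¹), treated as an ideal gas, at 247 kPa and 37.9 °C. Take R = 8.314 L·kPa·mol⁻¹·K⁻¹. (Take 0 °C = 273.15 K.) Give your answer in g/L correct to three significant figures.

ρ = PM/(RT) = (247 × 20.18) / (8.314 × 311.0)

ρ ≈ 1.93 g/L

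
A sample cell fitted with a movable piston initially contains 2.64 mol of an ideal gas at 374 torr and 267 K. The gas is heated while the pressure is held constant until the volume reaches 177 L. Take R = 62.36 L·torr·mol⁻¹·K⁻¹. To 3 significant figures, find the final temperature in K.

T₂ ≈ 402 K

From PV = nRT: V₁ = nRT₁/P₁ = 117.5 L.
Isobaric, so V/T is constant: P₂ = P₁; T₂ = T₁·(V₂/V₁) = 402.1 K.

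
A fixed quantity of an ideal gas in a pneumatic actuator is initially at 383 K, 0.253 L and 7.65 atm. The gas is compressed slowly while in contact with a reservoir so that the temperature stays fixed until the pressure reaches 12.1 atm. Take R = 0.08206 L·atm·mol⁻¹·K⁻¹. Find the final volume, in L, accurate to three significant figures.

T constant ⇒ Boyle's law P V = const: T₂ = T₁; V₂ = V₁·(P₁/P₂) = 0.1600 L.

V₂ ≈ 0.160 L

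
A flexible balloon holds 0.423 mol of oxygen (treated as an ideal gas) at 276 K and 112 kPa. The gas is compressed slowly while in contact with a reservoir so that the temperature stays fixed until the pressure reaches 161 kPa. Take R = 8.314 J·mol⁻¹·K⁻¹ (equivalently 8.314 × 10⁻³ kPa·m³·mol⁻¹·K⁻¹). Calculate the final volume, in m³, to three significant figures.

V₂ ≈ 0.00603 m³

From PV = nRT: V₁ = nRT₁/P₁ = 0.008666 m³.
T constant ⇒ Boyle's law P V = const: T₂ = T₁; V₂ = V₁·(P₁/P₂) = 0.006029 m³.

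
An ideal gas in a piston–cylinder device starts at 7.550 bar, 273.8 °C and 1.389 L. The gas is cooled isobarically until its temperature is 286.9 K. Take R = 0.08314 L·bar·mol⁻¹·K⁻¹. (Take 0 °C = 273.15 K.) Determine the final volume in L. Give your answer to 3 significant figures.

Convert: T₁ = 547.0 K.
P constant ⇒ V ∝ T: P₂ = P₁; V₂ = V₁·(T₂/T₁) = 0.7286 L.

V₂ ≈ 0.729 L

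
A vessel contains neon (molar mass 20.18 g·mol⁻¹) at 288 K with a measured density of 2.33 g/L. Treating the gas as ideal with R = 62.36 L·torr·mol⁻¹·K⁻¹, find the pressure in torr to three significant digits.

P ≈ 2.07e+03 torr

ρ = PM/(RT) ⇒ P = ρRT/M = (2.33 × 62.36 × 288.0) / 20.18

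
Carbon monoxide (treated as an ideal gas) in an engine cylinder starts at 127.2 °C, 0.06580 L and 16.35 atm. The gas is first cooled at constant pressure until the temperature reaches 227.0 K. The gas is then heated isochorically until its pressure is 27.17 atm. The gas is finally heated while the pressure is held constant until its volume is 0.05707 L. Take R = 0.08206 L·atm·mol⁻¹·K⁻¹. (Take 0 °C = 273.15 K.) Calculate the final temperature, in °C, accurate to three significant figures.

Convert: T₁ = 400.3 K.
P constant ⇒ V ∝ T: P₂ = P₁; V₂ = V₁·(T₂/T₁) = 0.03731 L.
Isochoric, so P/T is constant: V₃ = V₂; T₃ = T₂·(P₃/P₂) = 377.2 K.
Isobaric, so V/T is constant: P₄ = P₃; T₄ = T₃·(V₄/V₃) = 577.0 K.

T₄ ≈ 304 °C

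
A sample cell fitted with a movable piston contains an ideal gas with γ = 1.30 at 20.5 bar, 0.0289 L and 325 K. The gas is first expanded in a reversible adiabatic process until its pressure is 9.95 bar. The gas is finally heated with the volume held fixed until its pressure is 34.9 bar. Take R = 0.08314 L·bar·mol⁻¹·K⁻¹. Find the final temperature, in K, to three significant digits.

T₃ ≈ 965 K

Adiabatic (γ = 1.30), T V^(γ−1) and P V^γ constant: T₂ = T₁·(P₂/P₁)^((γ−1)/γ) = 275.1 K; V₂ = V₁·(P₁/P₂)^(1/γ) = 0.05039 L.
V constant ⇒ P ∝ T: V₃ = V₂; T₃ = T₂·(P₃/P₂) = 964.8 K.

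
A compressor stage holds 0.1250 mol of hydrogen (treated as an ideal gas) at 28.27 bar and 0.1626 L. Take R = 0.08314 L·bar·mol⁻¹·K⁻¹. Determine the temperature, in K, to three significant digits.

T ≈ 442 K

PV = nRT ⇒ T = PV/(nR) = (28.27 × 0.1626) / (0.1250 × 0.08314)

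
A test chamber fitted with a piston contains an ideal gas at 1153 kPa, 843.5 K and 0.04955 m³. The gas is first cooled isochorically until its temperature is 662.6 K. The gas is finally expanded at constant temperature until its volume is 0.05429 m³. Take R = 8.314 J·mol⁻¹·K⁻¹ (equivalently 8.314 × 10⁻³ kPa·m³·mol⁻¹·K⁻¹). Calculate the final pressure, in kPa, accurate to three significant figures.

V constant ⇒ P ∝ T: V₂ = V₁; P₂ = P₁·(T₂/T₁) = 905.7 kPa.
Isothermal, so P V is constant: T₃ = T₂; P₃ = P₂·(V₂/V₃) = 826.6 kPa.

P₃ ≈ 827 kPa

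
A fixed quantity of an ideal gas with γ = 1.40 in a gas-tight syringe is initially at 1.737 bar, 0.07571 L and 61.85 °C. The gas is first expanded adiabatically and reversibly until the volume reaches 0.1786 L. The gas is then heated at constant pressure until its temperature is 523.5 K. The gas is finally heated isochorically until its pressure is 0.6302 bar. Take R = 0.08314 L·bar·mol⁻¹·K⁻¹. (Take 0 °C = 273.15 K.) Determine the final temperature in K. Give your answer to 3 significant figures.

Convert: T₁ = 335.0 K.
Reversible adiabatic, γ = 1.40: T₂ = T₁·(V₁/V₂)^(γ−1) = 237.7 K; P₂ = P₁·(V₁/V₂)^γ = 0.5224 bar.
Isobaric, so V/T is constant: P₃ = P₂; V₃ = V₂·(T₃/T₂) = 0.3934 L.
Isochoric, so P/T is constant: V₄ = V₃; T₄ = T₃·(P₄/P₃) = 631.6 K.

T₄ ≈ 632 K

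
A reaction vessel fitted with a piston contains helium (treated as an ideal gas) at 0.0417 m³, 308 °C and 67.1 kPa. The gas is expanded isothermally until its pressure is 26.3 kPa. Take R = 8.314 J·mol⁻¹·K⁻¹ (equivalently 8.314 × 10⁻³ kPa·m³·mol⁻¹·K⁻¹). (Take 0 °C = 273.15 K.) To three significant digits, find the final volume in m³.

Convert: T₁ = 581.1 K.
Isothermal, so P V is constant: T₂ = T₁; V₂ = V₁·(P₁/P₂) = 0.1064 m³.

V₂ ≈ 0.106 m³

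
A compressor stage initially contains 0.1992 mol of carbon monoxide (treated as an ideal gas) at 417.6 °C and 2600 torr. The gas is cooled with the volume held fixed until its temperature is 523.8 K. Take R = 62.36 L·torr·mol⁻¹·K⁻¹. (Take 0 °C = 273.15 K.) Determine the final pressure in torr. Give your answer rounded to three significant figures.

Convert: T₁ = 690.8 K.
From PV = nRT: V₁ = nRT₁/P₁ = 3.300 L.
Isochoric, so P/T is constant: V₂ = V₁; P₂ = P₁·(T₂/T₁) = 1972 torr.

P₂ ≈ 1.97e+03 torr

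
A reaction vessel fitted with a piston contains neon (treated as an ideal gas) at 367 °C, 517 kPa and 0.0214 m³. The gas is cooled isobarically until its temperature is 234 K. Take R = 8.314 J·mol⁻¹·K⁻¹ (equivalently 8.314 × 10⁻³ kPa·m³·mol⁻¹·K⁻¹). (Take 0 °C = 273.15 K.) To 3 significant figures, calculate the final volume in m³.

V₂ ≈ 0.00782 m³

Convert: T₁ = 640.1 K.
P constant ⇒ V ∝ T: P₂ = P₁; V₂ = V₁·(T₂/T₁) = 0.007823 m³.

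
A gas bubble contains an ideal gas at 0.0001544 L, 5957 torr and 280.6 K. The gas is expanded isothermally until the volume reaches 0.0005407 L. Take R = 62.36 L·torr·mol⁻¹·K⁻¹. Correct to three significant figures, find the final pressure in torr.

P₂ ≈ 1.70e+03 torr

T constant ⇒ Boyle's law P V = const: T₂ = T₁; P₂ = P₁·(V₁/V₂) = 1701 torr.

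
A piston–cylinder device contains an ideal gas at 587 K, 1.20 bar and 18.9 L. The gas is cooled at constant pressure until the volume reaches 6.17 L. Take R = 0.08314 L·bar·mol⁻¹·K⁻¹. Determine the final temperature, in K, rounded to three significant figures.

T₂ ≈ 192 K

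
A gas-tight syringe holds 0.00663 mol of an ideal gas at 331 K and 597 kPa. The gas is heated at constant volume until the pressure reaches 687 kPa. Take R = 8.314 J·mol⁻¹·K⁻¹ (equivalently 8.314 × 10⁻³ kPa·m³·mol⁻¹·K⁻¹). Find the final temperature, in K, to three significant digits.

From PV = nRT: V₁ = nRT₁/P₁ = 3.056e-05 m³.
V constant ⇒ P ∝ T: V₂ = V₁; T₂ = T₁·(P₂/P₁) = 380.9 K.

T₂ ≈ 381 K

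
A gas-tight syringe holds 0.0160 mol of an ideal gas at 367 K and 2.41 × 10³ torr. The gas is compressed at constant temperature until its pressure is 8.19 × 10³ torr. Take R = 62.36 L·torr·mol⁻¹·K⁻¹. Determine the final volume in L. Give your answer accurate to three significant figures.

From PV = nRT: V₁ = nRT₁/P₁ = 0.1519 L.
T constant ⇒ Boyle's law P V = const: T₂ = T₁; V₂ = V₁·(P₁/P₂) = 0.04471 L.

V₂ ≈ 0.0447 L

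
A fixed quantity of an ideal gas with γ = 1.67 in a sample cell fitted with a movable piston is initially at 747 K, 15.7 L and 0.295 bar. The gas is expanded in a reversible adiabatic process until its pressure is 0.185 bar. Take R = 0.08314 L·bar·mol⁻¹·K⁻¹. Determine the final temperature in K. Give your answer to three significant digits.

Adiabatic (γ = 1.67), T V^(γ−1) and P V^γ constant: T₂ = T₁·(P₂/P₁)^((γ−1)/γ) = 619.5 K; V₂ = V₁·(P₁/P₂)^(1/γ) = 20.76 L.

T₂ ≈ 619 K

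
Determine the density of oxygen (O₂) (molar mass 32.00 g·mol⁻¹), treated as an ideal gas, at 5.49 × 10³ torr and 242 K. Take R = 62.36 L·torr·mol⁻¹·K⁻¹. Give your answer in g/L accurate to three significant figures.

ρ ≈ 11.6 g/L

ρ = PM/(RT) = (5.49e+03 × 32.00) / (62.36 × 242.0)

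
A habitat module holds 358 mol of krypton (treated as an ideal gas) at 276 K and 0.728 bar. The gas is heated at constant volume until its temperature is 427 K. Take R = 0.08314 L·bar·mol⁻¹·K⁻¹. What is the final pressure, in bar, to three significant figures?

P₂ ≈ 1.13 bar

From PV = nRT: V₁ = nRT₁/P₁ = 1.128e+04 L.
V constant ⇒ P ∝ T: V₂ = V₁; P₂ = P₁·(T₂/T₁) = 1.126 bar.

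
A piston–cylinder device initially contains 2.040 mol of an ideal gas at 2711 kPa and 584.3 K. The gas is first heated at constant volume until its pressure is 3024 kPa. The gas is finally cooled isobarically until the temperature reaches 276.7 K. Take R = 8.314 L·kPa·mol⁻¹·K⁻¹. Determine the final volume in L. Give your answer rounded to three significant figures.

V₃ ≈ 1.55 L

From PV = nRT: V₁ = nRT₁/P₁ = 3.655 L.
V constant ⇒ P ∝ T: V₂ = V₁; T₂ = T₁·(P₂/P₁) = 651.8 K.
P constant ⇒ V ∝ T: P₃ = P₂; V₃ = V₂·(T₃/T₂) = 1.552 L.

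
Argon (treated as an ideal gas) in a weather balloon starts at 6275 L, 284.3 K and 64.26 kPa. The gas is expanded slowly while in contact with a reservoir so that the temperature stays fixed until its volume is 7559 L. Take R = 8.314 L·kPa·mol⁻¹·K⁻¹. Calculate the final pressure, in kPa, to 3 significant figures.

P₂ ≈ 53.3 kPa

Isothermal, so P V is constant: T₂ = T₁; P₂ = P₁·(V₁/V₂) = 53.34 kPa.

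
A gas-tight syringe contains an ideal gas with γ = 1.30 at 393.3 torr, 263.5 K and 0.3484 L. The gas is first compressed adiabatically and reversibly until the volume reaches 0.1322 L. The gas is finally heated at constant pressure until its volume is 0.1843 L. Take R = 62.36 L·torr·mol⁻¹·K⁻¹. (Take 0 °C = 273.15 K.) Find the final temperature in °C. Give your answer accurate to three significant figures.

Reversible adiabatic, γ = 1.30: T₂ = T₁·(V₁/V₂)^(γ−1) = 352.4 K; P₂ = P₁·(V₁/V₂)^γ = 1386 torr.
Isobaric, so V/T is constant: P₃ = P₂; T₃ = T₂·(V₃/V₂) = 491.3 K.

T₃ ≈ 218 °C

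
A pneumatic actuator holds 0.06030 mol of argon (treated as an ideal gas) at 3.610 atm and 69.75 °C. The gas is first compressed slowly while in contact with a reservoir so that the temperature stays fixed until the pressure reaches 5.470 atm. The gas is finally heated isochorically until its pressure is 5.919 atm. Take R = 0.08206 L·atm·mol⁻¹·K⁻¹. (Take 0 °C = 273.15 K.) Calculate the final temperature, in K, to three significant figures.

T₃ ≈ 371 K

Convert: T₁ = 342.9 K.
From PV = nRT: V₁ = nRT₁/P₁ = 0.4700 L.
Isothermal, so P V is constant: T₂ = T₁; V₂ = V₁·(P₁/P₂) = 0.3102 L.
V constant ⇒ P ∝ T: V₃ = V₂; T₃ = T₂·(P₃/P₂) = 371.0 K.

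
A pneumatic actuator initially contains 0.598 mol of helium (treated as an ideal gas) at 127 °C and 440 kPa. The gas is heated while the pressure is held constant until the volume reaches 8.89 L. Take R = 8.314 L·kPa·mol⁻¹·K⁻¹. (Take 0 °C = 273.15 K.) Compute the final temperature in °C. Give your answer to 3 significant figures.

T₂ ≈ 514 °C

Convert: T₁ = 400.1 K.
From PV = nRT: V₁ = nRT₁/P₁ = 4.521 L.
P constant ⇒ V ∝ T: P₂ = P₁; T₂ = T₁·(V₂/V₁) = 786.8 K.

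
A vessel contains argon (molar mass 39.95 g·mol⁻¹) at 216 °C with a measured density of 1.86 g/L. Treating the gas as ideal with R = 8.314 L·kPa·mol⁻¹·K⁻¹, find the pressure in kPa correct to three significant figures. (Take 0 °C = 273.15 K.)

ρ = PM/(RT) ⇒ P = ρRT/M = (1.86 × 8.314 × 489.1) / 39.95

P ≈ 189 kPa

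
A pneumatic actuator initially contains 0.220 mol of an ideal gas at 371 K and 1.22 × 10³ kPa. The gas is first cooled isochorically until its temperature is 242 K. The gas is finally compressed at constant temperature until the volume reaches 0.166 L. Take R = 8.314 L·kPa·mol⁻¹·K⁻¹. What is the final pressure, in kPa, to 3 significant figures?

P₃ ≈ 2.67e+03 kPa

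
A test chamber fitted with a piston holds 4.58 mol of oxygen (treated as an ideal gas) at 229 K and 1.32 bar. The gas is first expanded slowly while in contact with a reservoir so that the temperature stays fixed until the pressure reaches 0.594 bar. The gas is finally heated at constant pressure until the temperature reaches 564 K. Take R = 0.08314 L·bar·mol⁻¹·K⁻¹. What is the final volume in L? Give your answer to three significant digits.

V₃ ≈ 362 L

From PV = nRT: V₁ = nRT₁/P₁ = 66.06 L.
T constant ⇒ Boyle's law P V = const: T₂ = T₁; V₂ = V₁·(P₁/P₂) = 146.8 L.
Isobaric, so V/T is constant: P₃ = P₂; V₃ = V₂·(T₃/T₂) = 361.5 L.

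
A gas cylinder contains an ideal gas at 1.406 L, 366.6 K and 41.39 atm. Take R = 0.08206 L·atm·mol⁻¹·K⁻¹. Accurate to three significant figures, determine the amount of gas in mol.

n ≈ 1.93 mol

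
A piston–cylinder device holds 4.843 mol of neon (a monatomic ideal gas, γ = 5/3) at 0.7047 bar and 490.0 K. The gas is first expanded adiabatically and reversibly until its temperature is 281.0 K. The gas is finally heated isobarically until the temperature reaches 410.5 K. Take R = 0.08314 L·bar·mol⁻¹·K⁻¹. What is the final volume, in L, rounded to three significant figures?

V₃ ≈ 942 L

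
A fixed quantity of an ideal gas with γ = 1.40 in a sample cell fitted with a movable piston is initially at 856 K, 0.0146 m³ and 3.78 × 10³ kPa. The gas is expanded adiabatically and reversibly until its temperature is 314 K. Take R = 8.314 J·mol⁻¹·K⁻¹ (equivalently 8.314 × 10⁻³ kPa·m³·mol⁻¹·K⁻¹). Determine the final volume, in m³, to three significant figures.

V₂ ≈ 0.179 m³

Reversible adiabatic, γ = 1.40: P₂ = P₁·(T₂/T₁)^(γ/(γ−1)) = 113.0 kPa; V₂ = V₁·(T₁/T₂)^(1/(γ−1)) = 0.1791 m³.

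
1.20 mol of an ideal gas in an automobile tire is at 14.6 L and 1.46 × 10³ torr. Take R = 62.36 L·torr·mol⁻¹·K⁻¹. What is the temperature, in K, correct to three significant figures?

T ≈ 285 K

PV = nRT ⇒ T = PV/(nR) = (1.46e+03 × 14.6) / (1.20 × 62.36)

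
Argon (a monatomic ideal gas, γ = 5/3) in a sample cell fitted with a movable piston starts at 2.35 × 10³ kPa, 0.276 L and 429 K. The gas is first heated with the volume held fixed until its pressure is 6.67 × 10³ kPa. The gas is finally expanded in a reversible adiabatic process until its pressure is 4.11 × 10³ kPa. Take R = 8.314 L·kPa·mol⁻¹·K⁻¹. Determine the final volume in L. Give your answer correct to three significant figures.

V constant ⇒ P ∝ T: V₂ = V₁; T₂ = T₁·(P₂/P₁) = 1218 K.
Reversible adiabatic, γ = 5/3: T₃ = T₂·(P₃/P₂)^((γ−1)/γ) = 1003 K; V₃ = V₂·(P₂/P₃)^(1/γ) = 0.3690 L.

V₃ ≈ 0.369 L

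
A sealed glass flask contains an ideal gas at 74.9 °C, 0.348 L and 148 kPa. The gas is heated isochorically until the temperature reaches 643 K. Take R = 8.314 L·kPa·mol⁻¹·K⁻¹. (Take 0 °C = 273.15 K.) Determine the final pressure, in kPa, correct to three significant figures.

Convert: T₁ = 348.0 K.
V constant ⇒ P ∝ T: V₂ = V₁; P₂ = P₁·(T₂/T₁) = 273.4 kPa.

P₂ ≈ 273 kPa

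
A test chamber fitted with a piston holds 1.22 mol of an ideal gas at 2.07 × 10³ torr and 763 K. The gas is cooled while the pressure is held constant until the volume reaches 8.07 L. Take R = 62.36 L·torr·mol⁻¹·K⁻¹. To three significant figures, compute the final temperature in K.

T₂ ≈ 220 K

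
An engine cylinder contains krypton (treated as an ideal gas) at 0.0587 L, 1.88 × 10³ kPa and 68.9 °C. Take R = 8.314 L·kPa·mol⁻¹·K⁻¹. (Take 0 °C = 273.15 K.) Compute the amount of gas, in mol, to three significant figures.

Convert: T = 342.05 K.
PV = nRT ⇒ n = PV/(RT) = (1.88e+03 × 0.0587) / (8.314 × 342.05)

n ≈ 0.0388 mol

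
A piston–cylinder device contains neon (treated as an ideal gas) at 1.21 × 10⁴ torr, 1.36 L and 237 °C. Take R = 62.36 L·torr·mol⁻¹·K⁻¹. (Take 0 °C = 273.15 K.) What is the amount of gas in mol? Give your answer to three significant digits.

Convert: T = 510.15 K.
PV = nRT ⇒ n = PV/(RT) = (1.21e+04 × 1.36) / (62.36 × 510.15)

n ≈ 0.517 mol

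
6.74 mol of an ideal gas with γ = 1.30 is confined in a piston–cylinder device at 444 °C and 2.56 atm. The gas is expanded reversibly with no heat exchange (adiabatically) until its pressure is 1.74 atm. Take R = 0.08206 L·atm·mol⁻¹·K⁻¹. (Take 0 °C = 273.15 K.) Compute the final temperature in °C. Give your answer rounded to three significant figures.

Convert: T₁ = 717.1 K.
From PV = nRT: V₁ = nRT₁/P₁ = 154.9 L.
Reversible adiabatic, γ = 1.30: T₂ = T₁·(P₂/P₁)^((γ−1)/γ) = 656.0 K; V₂ = V₁·(P₁/P₂)^(1/γ) = 208.5 L.

T₂ ≈ 383 °C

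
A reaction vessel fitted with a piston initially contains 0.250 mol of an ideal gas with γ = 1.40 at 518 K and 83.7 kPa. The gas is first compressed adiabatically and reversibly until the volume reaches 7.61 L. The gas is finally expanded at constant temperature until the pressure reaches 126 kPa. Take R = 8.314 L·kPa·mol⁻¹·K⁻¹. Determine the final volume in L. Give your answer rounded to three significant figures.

From PV = nRT: V₁ = nRT₁/P₁ = 12.86 L.
Reversible adiabatic, γ = 1.40: T₂ = T₁·(V₁/V₂)^(γ−1) = 639.0 K; P₂ = P₁·(V₁/V₂)^γ = 174.5 kPa.
T constant ⇒ Boyle's law P V = const: T₃ = T₂; V₃ = V₂·(P₂/P₃) = 10.54 L.

V₃ ≈ 10.5 L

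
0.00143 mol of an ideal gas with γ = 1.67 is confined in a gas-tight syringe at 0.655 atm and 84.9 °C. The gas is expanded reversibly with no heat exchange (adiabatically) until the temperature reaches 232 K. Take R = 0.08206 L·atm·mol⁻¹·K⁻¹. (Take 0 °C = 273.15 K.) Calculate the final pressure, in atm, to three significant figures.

Convert: T₁ = 358.0 K.
From PV = nRT: V₁ = nRT₁/P₁ = 0.06415 L.
Adiabatic (γ = 1.67), T V^(γ−1) and P V^γ constant: P₂ = P₁·(T₂/T₁)^(γ/(γ−1)) = 0.2221 atm; V₂ = V₁·(T₁/T₂)^(1/(γ−1)) = 0.1226 L.

P₂ ≈ 0.222 atm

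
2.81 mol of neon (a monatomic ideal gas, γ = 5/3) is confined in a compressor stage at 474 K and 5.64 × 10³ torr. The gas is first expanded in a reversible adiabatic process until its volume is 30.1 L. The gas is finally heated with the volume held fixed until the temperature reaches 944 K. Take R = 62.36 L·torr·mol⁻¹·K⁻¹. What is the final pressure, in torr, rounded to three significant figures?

P₃ ≈ 5.50e+03 torr

From PV = nRT: V₁ = nRT₁/P₁ = 14.73 L.
Reversible adiabatic, γ = 5/3: T₂ = T₁·(V₁/V₂)^(γ−1) = 294.3 K; P₂ = P₁·(V₁/V₂)^γ = 1713 torr.
Isochoric, so P/T is constant: V₃ = V₂; P₃ = P₂·(T₃/T₂) = 5496 torr.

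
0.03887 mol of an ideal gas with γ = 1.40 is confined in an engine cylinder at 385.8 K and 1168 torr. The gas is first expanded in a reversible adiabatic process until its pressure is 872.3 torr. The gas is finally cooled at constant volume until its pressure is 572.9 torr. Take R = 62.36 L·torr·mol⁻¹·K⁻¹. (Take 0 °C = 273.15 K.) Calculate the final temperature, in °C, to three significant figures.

T₃ ≈ -40.0 °C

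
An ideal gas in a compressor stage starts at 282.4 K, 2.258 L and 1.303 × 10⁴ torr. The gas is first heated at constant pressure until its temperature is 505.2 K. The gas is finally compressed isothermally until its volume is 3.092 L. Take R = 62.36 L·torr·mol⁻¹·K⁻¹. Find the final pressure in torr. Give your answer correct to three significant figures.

P₃ ≈ 1.70e+04 torr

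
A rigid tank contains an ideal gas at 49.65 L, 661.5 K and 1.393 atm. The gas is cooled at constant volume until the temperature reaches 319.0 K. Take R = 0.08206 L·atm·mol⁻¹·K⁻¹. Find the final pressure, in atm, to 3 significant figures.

Isochoric, so P/T is constant: V₂ = V₁; P₂ = P₁·(T₂/T₁) = 0.6718 atm.

P₂ ≈ 0.672 atm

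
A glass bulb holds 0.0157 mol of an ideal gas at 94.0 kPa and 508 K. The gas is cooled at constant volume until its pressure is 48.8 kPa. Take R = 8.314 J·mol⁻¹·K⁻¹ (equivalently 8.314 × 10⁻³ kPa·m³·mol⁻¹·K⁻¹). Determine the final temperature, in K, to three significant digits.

T₂ ≈ 264 K

From PV = nRT: V₁ = nRT₁/P₁ = 0.0007054 m³.
Isochoric, so P/T is constant: V₂ = V₁; T₂ = T₁·(P₂/P₁) = 263.7 K.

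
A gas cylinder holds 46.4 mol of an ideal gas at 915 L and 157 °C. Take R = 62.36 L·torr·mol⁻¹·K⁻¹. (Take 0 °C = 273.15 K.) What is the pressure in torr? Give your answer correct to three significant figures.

P ≈ 1.36e+03 torr

Convert: T = 430.15 K.
PV = nRT ⇒ P = nRT/V = (46.4 × 62.36 × 430.15) / 915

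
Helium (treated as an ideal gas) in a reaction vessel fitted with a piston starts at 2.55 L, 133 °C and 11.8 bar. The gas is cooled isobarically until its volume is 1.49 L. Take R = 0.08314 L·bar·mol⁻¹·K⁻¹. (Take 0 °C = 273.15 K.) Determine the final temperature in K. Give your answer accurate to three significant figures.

T₂ ≈ 237 K

Convert: T₁ = 406.1 K.
P constant ⇒ V ∝ T: P₂ = P₁; T₂ = T₁·(V₂/V₁) = 237.3 K.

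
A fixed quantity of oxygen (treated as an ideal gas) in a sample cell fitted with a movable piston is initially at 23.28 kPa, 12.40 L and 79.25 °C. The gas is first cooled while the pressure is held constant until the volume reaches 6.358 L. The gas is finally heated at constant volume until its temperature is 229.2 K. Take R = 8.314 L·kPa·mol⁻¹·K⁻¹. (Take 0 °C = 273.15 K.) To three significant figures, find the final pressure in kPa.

Convert: T₁ = 352.4 K.
P constant ⇒ V ∝ T: P₂ = P₁; T₂ = T₁·(V₂/V₁) = 180.7 K.
Isochoric, so P/T is constant: V₃ = V₂; P₃ = P₂·(T₃/T₂) = 29.53 kPa.

P₃ ≈ 29.5 kPa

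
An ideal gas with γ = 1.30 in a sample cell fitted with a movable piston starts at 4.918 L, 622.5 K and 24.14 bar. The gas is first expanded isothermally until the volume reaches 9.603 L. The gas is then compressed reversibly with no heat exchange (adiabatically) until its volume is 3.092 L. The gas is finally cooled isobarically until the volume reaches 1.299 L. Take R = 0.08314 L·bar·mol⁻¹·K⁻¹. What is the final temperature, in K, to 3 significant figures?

T₄ ≈ 367 K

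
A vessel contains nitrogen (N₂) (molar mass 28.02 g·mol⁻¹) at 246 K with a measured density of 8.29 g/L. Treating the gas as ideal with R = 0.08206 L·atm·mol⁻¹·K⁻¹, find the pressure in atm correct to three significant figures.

ρ = PM/(RT) ⇒ P = ρRT/M = (8.29 × 0.08206 × 246.0) / 28.02

P ≈ 5.97 atm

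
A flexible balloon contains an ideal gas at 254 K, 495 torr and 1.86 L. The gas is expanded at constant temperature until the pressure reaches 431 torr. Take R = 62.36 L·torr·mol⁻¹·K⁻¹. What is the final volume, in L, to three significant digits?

Isothermal, so P V is constant: T₂ = T₁; V₂ = V₁·(P₁/P₂) = 2.136 L.

V₂ ≈ 2.14 L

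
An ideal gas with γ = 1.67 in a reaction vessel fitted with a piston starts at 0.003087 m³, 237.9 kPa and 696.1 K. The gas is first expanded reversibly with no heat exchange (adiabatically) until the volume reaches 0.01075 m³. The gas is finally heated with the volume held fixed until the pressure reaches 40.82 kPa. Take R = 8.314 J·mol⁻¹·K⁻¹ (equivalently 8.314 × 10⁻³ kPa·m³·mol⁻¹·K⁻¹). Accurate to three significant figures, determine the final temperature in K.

T₃ ≈ 416 K

Reversible adiabatic, γ = 1.67: T₂ = T₁·(V₁/V₂)^(γ−1) = 301.7 K; P₂ = P₁·(V₁/V₂)^γ = 29.61 kPa.
Isochoric, so P/T is constant: V₃ = V₂; T₃ = T₂·(P₃/P₂) = 415.9 K.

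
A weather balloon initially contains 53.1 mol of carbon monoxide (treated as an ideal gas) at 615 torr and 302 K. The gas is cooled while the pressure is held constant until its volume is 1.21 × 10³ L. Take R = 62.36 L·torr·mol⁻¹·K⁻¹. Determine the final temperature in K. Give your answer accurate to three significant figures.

From PV = nRT: V₁ = nRT₁/P₁ = 1626 L.
Isobaric, so V/T is constant: P₂ = P₁; T₂ = T₁·(V₂/V₁) = 224.7 K.

T₂ ≈ 225 K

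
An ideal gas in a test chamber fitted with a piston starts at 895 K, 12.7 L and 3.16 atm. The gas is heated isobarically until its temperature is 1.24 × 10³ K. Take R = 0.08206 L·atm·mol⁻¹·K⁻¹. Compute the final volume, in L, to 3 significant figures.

Isobaric, so V/T is constant: P₂ = P₁; V₂ = V₁·(T₂/T₁) = 17.60 L.

V₂ ≈ 17.6 L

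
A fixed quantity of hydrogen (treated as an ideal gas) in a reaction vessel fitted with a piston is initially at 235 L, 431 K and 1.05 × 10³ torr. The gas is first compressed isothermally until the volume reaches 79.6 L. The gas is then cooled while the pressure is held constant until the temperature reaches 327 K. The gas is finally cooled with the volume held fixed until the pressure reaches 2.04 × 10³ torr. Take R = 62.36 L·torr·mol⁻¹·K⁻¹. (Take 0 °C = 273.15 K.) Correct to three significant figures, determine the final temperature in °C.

T₄ ≈ -58.0 °C

Isothermal, so P V is constant: T₂ = T₁; P₂ = P₁·(V₁/V₂) = 3100 torr.
P constant ⇒ V ∝ T: P₃ = P₂; V₃ = V₂·(T₃/T₂) = 60.39 L.
V constant ⇒ P ∝ T: V₄ = V₃; T₄ = T₃·(P₄/P₃) = 215.2 K.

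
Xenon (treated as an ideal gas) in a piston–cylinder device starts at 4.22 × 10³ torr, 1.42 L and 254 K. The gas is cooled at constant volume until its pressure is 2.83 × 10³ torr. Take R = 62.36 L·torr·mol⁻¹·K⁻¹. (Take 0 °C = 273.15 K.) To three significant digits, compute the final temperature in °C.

Isochoric, so P/T is constant: V₂ = V₁; T₂ = T₁·(P₂/P₁) = 170.3 K.

T₂ ≈ -103 °C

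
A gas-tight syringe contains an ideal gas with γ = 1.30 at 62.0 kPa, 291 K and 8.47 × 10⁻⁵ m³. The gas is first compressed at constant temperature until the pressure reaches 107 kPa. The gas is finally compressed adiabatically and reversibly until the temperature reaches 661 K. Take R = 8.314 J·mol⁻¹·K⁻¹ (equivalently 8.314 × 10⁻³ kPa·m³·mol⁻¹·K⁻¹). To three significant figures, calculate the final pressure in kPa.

P₃ ≈ 3.74e+03 kPa

T constant ⇒ Boyle's law P V = const: T₂ = T₁; V₂ = V₁·(P₁/P₂) = 4.908e-05 m³.
Adiabatic (γ = 1.30), T V^(γ−1) and P V^γ constant: P₃ = P₂·(T₃/T₂)^(γ/(γ−1)) = 3744 kPa; V₃ = V₂·(T₂/T₃)^(1/(γ−1)) = 3.186e-06 m³.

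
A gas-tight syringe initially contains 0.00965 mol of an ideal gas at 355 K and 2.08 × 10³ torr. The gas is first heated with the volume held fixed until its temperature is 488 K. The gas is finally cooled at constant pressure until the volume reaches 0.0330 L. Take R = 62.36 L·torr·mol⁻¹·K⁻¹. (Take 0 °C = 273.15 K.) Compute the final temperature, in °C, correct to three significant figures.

T₃ ≈ -116 °C

From PV = nRT: V₁ = nRT₁/P₁ = 0.1027 L.
Isochoric, so P/T is constant: V₂ = V₁; P₂ = P₁·(T₂/T₁) = 2859 torr.
P constant ⇒ V ∝ T: P₃ = P₂; T₃ = T₂·(V₃/V₂) = 156.8 K.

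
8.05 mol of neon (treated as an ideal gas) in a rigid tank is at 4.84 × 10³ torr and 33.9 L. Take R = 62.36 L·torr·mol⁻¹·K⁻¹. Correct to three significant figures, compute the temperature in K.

T ≈ 327 K

PV = nRT ⇒ T = PV/(nR) = (4.84e+03 × 33.9) / (8.05 × 62.36)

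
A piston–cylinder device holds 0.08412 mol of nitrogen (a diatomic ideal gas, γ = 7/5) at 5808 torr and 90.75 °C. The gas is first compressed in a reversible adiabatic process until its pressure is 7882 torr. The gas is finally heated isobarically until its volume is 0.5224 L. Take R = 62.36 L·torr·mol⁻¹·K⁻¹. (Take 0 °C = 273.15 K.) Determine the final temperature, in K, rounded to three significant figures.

Convert: T₁ = 363.9 K.
From PV = nRT: V₁ = nRT₁/P₁ = 0.3287 L.
Reversible adiabatic, γ = 7/5: T₂ = T₁·(P₂/P₁)^((γ−1)/γ) = 397.1 K; V₂ = V₁·(P₁/P₂)^(1/γ) = 0.2643 L.
P constant ⇒ V ∝ T: P₃ = P₂; T₃ = T₂·(V₃/V₂) = 784.9 K.

T₃ ≈ 785 K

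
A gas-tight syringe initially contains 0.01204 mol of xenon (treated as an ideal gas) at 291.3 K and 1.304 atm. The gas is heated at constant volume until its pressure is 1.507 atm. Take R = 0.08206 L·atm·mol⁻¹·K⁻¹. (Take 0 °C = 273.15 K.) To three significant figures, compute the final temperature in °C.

From PV = nRT: V₁ = nRT₁/P₁ = 0.2207 L.
V constant ⇒ P ∝ T: V₂ = V₁; T₂ = T₁·(P₂/P₁) = 336.6 K.

T₂ ≈ 63.5 °C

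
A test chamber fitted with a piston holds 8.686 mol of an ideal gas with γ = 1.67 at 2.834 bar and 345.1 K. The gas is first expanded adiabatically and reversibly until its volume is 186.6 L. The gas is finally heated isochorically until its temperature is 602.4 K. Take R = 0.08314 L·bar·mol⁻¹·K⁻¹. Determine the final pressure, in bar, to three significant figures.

P₃ ≈ 2.33 bar

From PV = nRT: V₁ = nRT₁/P₁ = 87.94 L.
Reversible adiabatic, γ = 1.67: T₂ = T₁·(V₁/V₂)^(γ−1) = 208.5 K; P₂ = P₁·(V₁/V₂)^γ = 0.8068 bar.
Isochoric, so P/T is constant: V₃ = V₂; P₃ = P₂·(T₃/T₂) = 2.331 bar.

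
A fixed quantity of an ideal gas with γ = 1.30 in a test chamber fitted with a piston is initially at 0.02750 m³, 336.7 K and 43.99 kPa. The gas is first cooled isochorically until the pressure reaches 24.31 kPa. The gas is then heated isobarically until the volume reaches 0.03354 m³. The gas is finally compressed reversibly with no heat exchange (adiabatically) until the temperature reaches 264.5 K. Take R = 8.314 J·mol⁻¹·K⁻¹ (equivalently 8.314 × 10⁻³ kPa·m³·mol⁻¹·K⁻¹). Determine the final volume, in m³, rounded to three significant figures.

V₄ ≈ 0.0201 m³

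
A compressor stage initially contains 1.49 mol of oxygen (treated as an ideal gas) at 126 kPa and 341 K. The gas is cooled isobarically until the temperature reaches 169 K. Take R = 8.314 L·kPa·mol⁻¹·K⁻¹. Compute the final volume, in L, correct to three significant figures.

V₂ ≈ 16.6 L

From PV = nRT: V₁ = nRT₁/P₁ = 33.53 L.
P constant ⇒ V ∝ T: P₂ = P₁; V₂ = V₁·(T₂/T₁) = 16.62 L.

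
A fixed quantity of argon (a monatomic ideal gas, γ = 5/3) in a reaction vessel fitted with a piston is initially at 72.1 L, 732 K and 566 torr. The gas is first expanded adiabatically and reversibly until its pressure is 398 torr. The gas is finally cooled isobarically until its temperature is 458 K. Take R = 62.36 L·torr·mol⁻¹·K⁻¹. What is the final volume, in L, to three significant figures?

V₃ ≈ 64.2 L

Adiabatic (γ = 5/3), T V^(γ−1) and P V^γ constant: T₂ = T₁·(P₂/P₁)^((γ−1)/γ) = 635.8 K; V₂ = V₁·(P₁/P₂)^(1/γ) = 89.06 L.
Isobaric, so V/T is constant: P₃ = P₂; V₃ = V₂·(T₃/T₂) = 64.15 L.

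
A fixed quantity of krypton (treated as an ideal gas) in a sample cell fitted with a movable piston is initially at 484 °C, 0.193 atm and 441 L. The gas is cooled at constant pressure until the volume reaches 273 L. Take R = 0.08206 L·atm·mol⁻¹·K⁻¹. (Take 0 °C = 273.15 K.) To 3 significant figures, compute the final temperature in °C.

T₂ ≈ 196 °C

Convert: T₁ = 757.1 K.
P constant ⇒ V ∝ T: P₂ = P₁; T₂ = T₁·(V₂/V₁) = 468.7 K.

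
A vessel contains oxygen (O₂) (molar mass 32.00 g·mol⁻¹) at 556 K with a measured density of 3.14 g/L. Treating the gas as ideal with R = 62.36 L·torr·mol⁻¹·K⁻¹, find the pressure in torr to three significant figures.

ρ = PM/(RT) ⇒ P = ρRT/M = (3.14 × 62.36 × 556.0) / 32.00

P ≈ 3.40e+03 torr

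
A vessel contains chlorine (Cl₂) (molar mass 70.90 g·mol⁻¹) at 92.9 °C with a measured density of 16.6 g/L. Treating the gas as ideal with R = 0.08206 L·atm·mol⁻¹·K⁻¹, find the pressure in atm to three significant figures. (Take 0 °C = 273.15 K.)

P ≈ 7.03 atm

ρ = PM/(RT) ⇒ P = ρRT/M = (16.6 × 0.08206 × 366.0) / 70.90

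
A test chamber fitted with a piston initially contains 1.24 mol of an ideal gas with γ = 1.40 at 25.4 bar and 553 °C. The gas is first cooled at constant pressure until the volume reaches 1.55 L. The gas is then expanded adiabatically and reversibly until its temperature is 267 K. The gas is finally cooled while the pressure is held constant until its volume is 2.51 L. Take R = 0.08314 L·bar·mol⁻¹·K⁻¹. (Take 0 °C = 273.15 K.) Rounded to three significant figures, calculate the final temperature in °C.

T₄ ≈ -96.4 °C

Convert: T₁ = 826.1 K.
From PV = nRT: V₁ = nRT₁/P₁ = 3.353 L.
Isobaric, so V/T is constant: P₂ = P₁; T₂ = T₁·(V₂/V₁) = 381.9 K.
Reversible adiabatic, γ = 1.40: P₃ = P₂·(T₃/T₂)^(γ/(γ−1)) = 7.259 bar; V₃ = V₂·(T₂/T₃)^(1/(γ−1)) = 3.792 L.
Isobaric, so V/T is constant: P₄ = P₃; T₄ = T₃·(V₄/V₃) = 176.7 K.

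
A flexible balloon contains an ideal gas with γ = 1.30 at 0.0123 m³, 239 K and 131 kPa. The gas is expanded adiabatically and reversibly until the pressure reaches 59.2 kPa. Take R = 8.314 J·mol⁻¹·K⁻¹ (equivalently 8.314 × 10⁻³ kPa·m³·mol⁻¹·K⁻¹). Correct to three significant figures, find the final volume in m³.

Reversible adiabatic, γ = 1.30: T₂ = T₁·(P₂/P₁)^((γ−1)/γ) = 199.0 K; V₂ = V₁·(P₁/P₂)^(1/γ) = 0.02266 m³.

V₂ ≈ 0.0227 m³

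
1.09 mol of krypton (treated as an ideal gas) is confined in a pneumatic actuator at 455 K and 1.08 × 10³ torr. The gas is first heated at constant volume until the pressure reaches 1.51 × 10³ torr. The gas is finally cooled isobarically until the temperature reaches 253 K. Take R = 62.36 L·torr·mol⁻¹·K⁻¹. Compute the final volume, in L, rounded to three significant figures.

From PV = nRT: V₁ = nRT₁/P₁ = 28.64 L.
Isochoric, so P/T is constant: V₂ = V₁; T₂ = T₁·(P₂/P₁) = 636.2 K.
Isobaric, so V/T is constant: P₃ = P₂; V₃ = V₂·(T₃/T₂) = 11.39 L.

V₃ ≈ 11.4 L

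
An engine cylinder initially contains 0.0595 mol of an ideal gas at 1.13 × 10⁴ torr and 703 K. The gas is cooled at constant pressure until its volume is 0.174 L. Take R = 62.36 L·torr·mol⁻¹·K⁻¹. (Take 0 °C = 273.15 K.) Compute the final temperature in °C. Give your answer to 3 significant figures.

From PV = nRT: V₁ = nRT₁/P₁ = 0.2308 L.
P constant ⇒ V ∝ T: P₂ = P₁; T₂ = T₁·(V₂/V₁) = 529.9 K.

T₂ ≈ 257 °C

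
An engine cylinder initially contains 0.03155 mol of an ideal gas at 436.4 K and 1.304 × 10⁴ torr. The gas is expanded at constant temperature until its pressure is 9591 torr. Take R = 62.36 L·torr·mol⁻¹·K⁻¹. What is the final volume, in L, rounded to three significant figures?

V₂ ≈ 0.0895 L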